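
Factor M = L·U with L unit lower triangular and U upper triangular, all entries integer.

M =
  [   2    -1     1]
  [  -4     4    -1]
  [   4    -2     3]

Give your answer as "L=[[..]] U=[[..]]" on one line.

L=[[1,0,0],[-2,1,0],[2,0,1]] U=[[2,-1,1],[0,2,1],[0,0,1]]

  row1 -= -2·row0 → [0,2,1]
  row2 -= 2·row0 → [0,0,1]
  row2 -= 0·row1 → [0,0,1]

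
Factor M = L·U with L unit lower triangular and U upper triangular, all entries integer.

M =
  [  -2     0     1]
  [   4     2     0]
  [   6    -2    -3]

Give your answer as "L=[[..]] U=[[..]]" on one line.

  row1 -= -2·row0 → [0,2,2]
  row2 -= -3·row0 → [0,-2,0]
  row2 -= -1·row1 → [0,0,2]

L=[[1,0,0],[-2,1,0],[-3,-1,1]] U=[[-2,0,1],[0,2,2],[0,0,2]]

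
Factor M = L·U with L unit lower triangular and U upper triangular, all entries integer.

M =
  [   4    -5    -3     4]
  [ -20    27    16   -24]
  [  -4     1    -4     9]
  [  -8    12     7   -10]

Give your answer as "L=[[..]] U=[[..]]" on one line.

L=[[1,0,0,0],[-5,1,0,0],[-1,-2,1,0],[-2,1,0,1]] U=[[4,-5,-3,4],[0,2,1,-4],[0,0,-5,5],[0,0,0,2]]

  R1 -= -5·R0 → [0,2,1,-4]
  R2 -= -1·R0 → [0,-4,-7,13]
  R3 -= -2·R0 → [0,2,1,-2]
  R2 -= -2·R1 → [0,0,-5,5]
  R3 -= 1·R1 → [0,0,0,2]
  R3 -= 0·R2 → [0,0,0,2]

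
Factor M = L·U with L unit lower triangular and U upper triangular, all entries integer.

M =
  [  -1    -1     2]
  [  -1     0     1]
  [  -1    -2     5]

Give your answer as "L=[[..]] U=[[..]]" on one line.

  row1 -= 1·row0 → [0,1,-1]
  row2 -= 1·row0 → [0,-1,3]
  row2 -= -1·row1 → [0,0,2]

L=[[1,0,0],[1,1,0],[1,-1,1]] U=[[-1,-1,2],[0,1,-1],[0,0,2]]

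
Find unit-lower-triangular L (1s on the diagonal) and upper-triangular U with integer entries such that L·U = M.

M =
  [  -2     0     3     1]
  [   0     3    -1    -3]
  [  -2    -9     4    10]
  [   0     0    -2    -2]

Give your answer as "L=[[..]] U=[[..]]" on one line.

L=[[1,0,0,0],[0,1,0,0],[1,-3,1,0],[0,0,1,1]] U=[[-2,0,3,1],[0,3,-1,-3],[0,0,-2,0],[0,0,0,-2]]

  r1 -= 0·r0 → [0,3,-1,-3]
  r2 -= 1·r0 → [0,-9,1,9]
  r3 -= 0·r0 → [0,0,-2,-2]
  r2 -= -3·r1 → [0,0,-2,0]
  r3 -= 0·r1 → [0,0,-2,-2]
  r3 -= 1·r2 → [0,0,0,-2]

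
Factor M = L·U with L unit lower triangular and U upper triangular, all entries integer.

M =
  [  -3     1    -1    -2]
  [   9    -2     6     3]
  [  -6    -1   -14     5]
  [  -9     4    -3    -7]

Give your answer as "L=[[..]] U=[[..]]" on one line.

  r1 -= -3·r0 → [0,1,3,-3]
  r2 -= 2·r0 → [0,-3,-12,9]
  r3 -= 3·r0 → [0,1,0,-1]
  r2 -= -3·r1 → [0,0,-3,0]
  r3 -= 1·r1 → [0,0,-3,2]
  r3 -= 1·r2 → [0,0,0,2]

L=[[1,0,0,0],[-3,1,0,0],[2,-3,1,0],[3,1,1,1]] U=[[-3,1,-1,-2],[0,1,3,-3],[0,0,-3,0],[0,0,0,2]]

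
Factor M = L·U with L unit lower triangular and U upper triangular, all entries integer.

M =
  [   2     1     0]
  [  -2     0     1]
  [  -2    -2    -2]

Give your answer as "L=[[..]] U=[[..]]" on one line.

  R1 -= -1·R0 → [0,1,1]
  R2 -= -1·R0 → [0,-1,-2]
  R2 -= -1·R1 → [0,0,-1]

L=[[1,0,0],[-1,1,0],[-1,-1,1]] U=[[2,1,0],[0,1,1],[0,0,-1]]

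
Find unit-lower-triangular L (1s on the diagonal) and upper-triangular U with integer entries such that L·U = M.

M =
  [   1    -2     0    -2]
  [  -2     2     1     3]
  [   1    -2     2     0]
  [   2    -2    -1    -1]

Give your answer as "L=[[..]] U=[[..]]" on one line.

L=[[1,0,0,0],[-2,1,0,0],[1,0,1,0],[2,-1,0,1]] U=[[1,-2,0,-2],[0,-2,1,-1],[0,0,2,2],[0,0,0,2]]

  r1 -= -2·r0 → [0,-2,1,-1]
  r2 -= 1·r0 → [0,0,2,2]
  r3 -= 2·r0 → [0,2,-1,3]
  r2 -= 0·r1 → [0,0,2,2]
  r3 -= -1·r1 → [0,0,0,2]
  r3 -= 0·r2 → [0,0,0,2]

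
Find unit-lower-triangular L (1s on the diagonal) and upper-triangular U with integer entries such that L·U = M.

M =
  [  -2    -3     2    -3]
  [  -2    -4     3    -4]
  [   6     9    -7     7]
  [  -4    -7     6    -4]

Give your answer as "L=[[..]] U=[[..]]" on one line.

  row1 -= 1·row0 → [0,-1,1,-1]
  row2 -= -3·row0 → [0,0,-1,-2]
  row3 -= 2·row0 → [0,-1,2,2]
  row2 -= 0·row1 → [0,0,-1,-2]
  row3 -= 1·row1 → [0,0,1,3]
  row3 -= -1·row2 → [0,0,0,1]

L=[[1,0,0,0],[1,1,0,0],[-3,0,1,0],[2,1,-1,1]] U=[[-2,-3,2,-3],[0,-1,1,-1],[0,0,-1,-2],[0,0,0,1]]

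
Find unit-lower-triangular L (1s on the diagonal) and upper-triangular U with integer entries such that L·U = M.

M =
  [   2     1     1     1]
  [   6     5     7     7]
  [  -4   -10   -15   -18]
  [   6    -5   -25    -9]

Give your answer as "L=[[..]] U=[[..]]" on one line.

L=[[1,0,0,0],[3,1,0,0],[-2,-4,1,0],[3,-4,-4,1]] U=[[2,1,1,1],[0,2,4,4],[0,0,3,0],[0,0,0,4]]

  R1 -= 3·R0 → [0,2,4,4]
  R2 -= -2·R0 → [0,-8,-13,-16]
  R3 -= 3·R0 → [0,-8,-28,-12]
  R2 -= -4·R1 → [0,0,3,0]
  R3 -= -4·R1 → [0,0,-12,4]
  R3 -= -4·R2 → [0,0,0,4]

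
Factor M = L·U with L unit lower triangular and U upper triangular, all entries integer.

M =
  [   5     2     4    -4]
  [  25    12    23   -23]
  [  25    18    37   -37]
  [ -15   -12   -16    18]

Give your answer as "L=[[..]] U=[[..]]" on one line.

  R1 -= 5·R0 → [0,2,3,-3]
  R2 -= 5·R0 → [0,8,17,-17]
  R3 -= -3·R0 → [0,-6,-4,6]
  R2 -= 4·R1 → [0,0,5,-5]
  R3 -= -3·R1 → [0,0,5,-3]
  R3 -= 1·R2 → [0,0,0,2]

L=[[1,0,0,0],[5,1,0,0],[5,4,1,0],[-3,-3,1,1]] U=[[5,2,4,-4],[0,2,3,-3],[0,0,5,-5],[0,0,0,2]]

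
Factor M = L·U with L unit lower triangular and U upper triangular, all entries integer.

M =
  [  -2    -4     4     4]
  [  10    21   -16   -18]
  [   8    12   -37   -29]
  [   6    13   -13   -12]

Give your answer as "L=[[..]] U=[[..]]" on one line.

L=[[1,0,0,0],[-5,1,0,0],[-4,-4,1,0],[-3,1,1,1]] U=[[-2,-4,4,4],[0,1,4,2],[0,0,-5,-5],[0,0,0,3]]

  r1 -= -5·r0 → [0,1,4,2]
  r2 -= -4·r0 → [0,-4,-21,-13]
  r3 -= -3·r0 → [0,1,-1,0]
  r2 -= -4·r1 → [0,0,-5,-5]
  r3 -= 1·r1 → [0,0,-5,-2]
  r3 -= 1·r2 → [0,0,0,3]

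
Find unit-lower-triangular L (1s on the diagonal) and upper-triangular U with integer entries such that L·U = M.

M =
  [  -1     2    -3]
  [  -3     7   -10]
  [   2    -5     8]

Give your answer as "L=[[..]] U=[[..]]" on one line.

  R1 -= 3·R0 → [0,1,-1]
  R2 -= -2·R0 → [0,-1,2]
  R2 -= -1·R1 → [0,0,1]

L=[[1,0,0],[3,1,0],[-2,-1,1]] U=[[-1,2,-3],[0,1,-1],[0,0,1]]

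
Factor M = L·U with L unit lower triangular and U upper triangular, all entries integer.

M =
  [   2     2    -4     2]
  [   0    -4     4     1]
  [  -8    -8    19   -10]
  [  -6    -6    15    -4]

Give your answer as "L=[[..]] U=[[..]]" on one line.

  row1 -= 0·row0 → [0,-4,4,1]
  row2 -= -4·row0 → [0,0,3,-2]
  row3 -= -3·row0 → [0,0,3,2]
  row2 -= 0·row1 → [0,0,3,-2]
  row3 -= 0·row1 → [0,0,3,2]
  row3 -= 1·row2 → [0,0,0,4]

L=[[1,0,0,0],[0,1,0,0],[-4,0,1,0],[-3,0,1,1]] U=[[2,2,-4,2],[0,-4,4,1],[0,0,3,-2],[0,0,0,4]]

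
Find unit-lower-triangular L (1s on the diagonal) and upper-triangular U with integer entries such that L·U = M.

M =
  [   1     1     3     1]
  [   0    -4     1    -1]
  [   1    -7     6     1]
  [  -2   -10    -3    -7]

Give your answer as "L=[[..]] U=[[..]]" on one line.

  r1 -= 0·r0 → [0,-4,1,-1]
  r2 -= 1·r0 → [0,-8,3,0]
  r3 -= -2·r0 → [0,-8,3,-5]
  r2 -= 2·r1 → [0,0,1,2]
  r3 -= 2·r1 → [0,0,1,-3]
  r3 -= 1·r2 → [0,0,0,-5]

L=[[1,0,0,0],[0,1,0,0],[1,2,1,0],[-2,2,1,1]] U=[[1,1,3,1],[0,-4,1,-1],[0,0,1,2],[0,0,0,-5]]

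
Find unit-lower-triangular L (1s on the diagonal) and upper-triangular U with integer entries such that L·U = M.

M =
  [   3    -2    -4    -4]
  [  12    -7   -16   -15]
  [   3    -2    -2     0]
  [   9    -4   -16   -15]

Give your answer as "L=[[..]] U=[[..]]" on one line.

L=[[1,0,0,0],[4,1,0,0],[1,0,1,0],[3,2,-2,1]] U=[[3,-2,-4,-4],[0,1,0,1],[0,0,2,4],[0,0,0,3]]

  R1 -= 4·R0 → [0,1,0,1]
  R2 -= 1·R0 → [0,0,2,4]
  R3 -= 3·R0 → [0,2,-4,-3]
  R2 -= 0·R1 → [0,0,2,4]
  R3 -= 2·R1 → [0,0,-4,-5]
  R3 -= -2·R2 → [0,0,0,3]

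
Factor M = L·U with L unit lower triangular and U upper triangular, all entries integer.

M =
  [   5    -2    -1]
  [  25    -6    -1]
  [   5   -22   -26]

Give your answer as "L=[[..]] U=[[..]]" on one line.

L=[[1,0,0],[5,1,0],[1,-5,1]] U=[[5,-2,-1],[0,4,4],[0,0,-5]]

  row1 -= 5·row0 → [0,4,4]
  row2 -= 1·row0 → [0,-20,-25]
  row2 -= -5·row1 → [0,0,-5]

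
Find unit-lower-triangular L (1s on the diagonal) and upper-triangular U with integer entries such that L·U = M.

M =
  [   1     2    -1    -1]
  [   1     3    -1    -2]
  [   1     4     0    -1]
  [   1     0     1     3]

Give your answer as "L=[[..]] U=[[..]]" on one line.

  r1 -= 1·r0 → [0,1,0,-1]
  r2 -= 1·r0 → [0,2,1,0]
  r3 -= 1·r0 → [0,-2,2,4]
  r2 -= 2·r1 → [0,0,1,2]
  r3 -= -2·r1 → [0,0,2,2]
  r3 -= 2·r2 → [0,0,0,-2]

L=[[1,0,0,0],[1,1,0,0],[1,2,1,0],[1,-2,2,1]] U=[[1,2,-1,-1],[0,1,0,-1],[0,0,1,2],[0,0,0,-2]]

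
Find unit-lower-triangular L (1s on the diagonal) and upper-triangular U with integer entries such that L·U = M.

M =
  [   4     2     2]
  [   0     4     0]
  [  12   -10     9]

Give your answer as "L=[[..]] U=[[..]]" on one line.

L=[[1,0,0],[0,1,0],[3,-4,1]] U=[[4,2,2],[0,4,0],[0,0,3]]

  R1 -= 0·R0 → [0,4,0]
  R2 -= 3·R0 → [0,-16,3]
  R2 -= -4·R1 → [0,0,3]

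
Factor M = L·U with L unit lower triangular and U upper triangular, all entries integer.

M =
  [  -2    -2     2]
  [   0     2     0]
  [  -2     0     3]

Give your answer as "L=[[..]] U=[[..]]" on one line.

L=[[1,0,0],[0,1,0],[1,1,1]] U=[[-2,-2,2],[0,2,0],[0,0,1]]

  row1 -= 0·row0 → [0,2,0]
  row2 -= 1·row0 → [0,2,1]
  row2 -= 1·row1 → [0,0,1]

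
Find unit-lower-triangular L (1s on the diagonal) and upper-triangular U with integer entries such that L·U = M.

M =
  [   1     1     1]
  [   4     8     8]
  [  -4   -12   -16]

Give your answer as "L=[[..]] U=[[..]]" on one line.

  r1 -= 4·r0 → [0,4,4]
  r2 -= -4·r0 → [0,-8,-12]
  r2 -= -2·r1 → [0,0,-4]

L=[[1,0,0],[4,1,0],[-4,-2,1]] U=[[1,1,1],[0,4,4],[0,0,-4]]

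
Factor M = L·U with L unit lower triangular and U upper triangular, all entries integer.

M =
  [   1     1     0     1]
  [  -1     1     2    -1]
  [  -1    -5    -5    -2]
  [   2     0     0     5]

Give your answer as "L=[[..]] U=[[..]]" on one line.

L=[[1,0,0,0],[-1,1,0,0],[-1,-2,1,0],[2,-1,-2,1]] U=[[1,1,0,1],[0,2,2,0],[0,0,-1,-1],[0,0,0,1]]

  row1 -= -1·row0 → [0,2,2,0]
  row2 -= -1·row0 → [0,-4,-5,-1]
  row3 -= 2·row0 → [0,-2,0,3]
  row2 -= -2·row1 → [0,0,-1,-1]
  row3 -= -1·row1 → [0,0,2,3]
  row3 -= -2·row2 → [0,0,0,1]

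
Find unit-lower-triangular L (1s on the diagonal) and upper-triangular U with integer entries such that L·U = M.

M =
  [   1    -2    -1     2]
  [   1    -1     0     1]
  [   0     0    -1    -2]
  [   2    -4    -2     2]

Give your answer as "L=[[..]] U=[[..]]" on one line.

  r1 -= 1·r0 → [0,1,1,-1]
  r2 -= 0·r0 → [0,0,-1,-2]
  r3 -= 2·r0 → [0,0,0,-2]
  r2 -= 0·r1 → [0,0,-1,-2]
  r3 -= 0·r1 → [0,0,0,-2]
  r3 -= 0·r2 → [0,0,0,-2]

L=[[1,0,0,0],[1,1,0,0],[0,0,1,0],[2,0,0,1]] U=[[1,-2,-1,2],[0,1,1,-1],[0,0,-1,-2],[0,0,0,-2]]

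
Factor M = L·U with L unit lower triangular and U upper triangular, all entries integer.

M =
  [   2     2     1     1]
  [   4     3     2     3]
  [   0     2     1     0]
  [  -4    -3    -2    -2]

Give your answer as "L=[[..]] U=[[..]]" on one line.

L=[[1,0,0,0],[2,1,0,0],[0,-2,1,0],[-2,-1,0,1]] U=[[2,2,1,1],[0,-1,0,1],[0,0,1,2],[0,0,0,1]]

  R1 -= 2·R0 → [0,-1,0,1]
  R2 -= 0·R0 → [0,2,1,0]
  R3 -= -2·R0 → [0,1,0,0]
  R2 -= -2·R1 → [0,0,1,2]
  R3 -= -1·R1 → [0,0,0,1]
  R3 -= 0·R2 → [0,0,0,1]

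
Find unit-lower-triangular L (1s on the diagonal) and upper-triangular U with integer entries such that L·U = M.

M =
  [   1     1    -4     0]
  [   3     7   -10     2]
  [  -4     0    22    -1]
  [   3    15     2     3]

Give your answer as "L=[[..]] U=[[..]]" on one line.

L=[[1,0,0,0],[3,1,0,0],[-4,1,1,0],[3,3,2,1]] U=[[1,1,-4,0],[0,4,2,2],[0,0,4,-3],[0,0,0,3]]

  R1 -= 3·R0 → [0,4,2,2]
  R2 -= -4·R0 → [0,4,6,-1]
  R3 -= 3·R0 → [0,12,14,3]
  R2 -= 1·R1 → [0,0,4,-3]
  R3 -= 3·R1 → [0,0,8,-3]
  R3 -= 2·R2 → [0,0,0,3]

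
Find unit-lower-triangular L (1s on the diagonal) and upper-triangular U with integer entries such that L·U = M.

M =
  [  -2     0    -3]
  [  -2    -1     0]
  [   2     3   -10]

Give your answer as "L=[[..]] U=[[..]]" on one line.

L=[[1,0,0],[1,1,0],[-1,-3,1]] U=[[-2,0,-3],[0,-1,3],[0,0,-4]]

  row1 -= 1·row0 → [0,-1,3]
  row2 -= -1·row0 → [0,3,-13]
  row2 -= -3·row1 → [0,0,-4]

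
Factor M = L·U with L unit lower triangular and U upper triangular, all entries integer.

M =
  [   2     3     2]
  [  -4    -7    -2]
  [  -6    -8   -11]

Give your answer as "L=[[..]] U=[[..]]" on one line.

  R1 -= -2·R0 → [0,-1,2]
  R2 -= -3·R0 → [0,1,-5]
  R2 -= -1·R1 → [0,0,-3]

L=[[1,0,0],[-2,1,0],[-3,-1,1]] U=[[2,3,2],[0,-1,2],[0,0,-3]]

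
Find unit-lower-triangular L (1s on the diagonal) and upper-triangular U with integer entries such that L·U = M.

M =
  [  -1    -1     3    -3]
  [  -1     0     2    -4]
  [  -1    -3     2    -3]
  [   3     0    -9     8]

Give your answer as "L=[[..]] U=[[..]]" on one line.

L=[[1,0,0,0],[1,1,0,0],[1,-2,1,0],[-3,-3,1,1]] U=[[-1,-1,3,-3],[0,1,-1,-1],[0,0,-3,-2],[0,0,0,-2]]

  row1 -= 1·row0 → [0,1,-1,-1]
  row2 -= 1·row0 → [0,-2,-1,0]
  row3 -= -3·row0 → [0,-3,0,-1]
  row2 -= -2·row1 → [0,0,-3,-2]
  row3 -= -3·row1 → [0,0,-3,-4]
  row3 -= 1·row2 → [0,0,0,-2]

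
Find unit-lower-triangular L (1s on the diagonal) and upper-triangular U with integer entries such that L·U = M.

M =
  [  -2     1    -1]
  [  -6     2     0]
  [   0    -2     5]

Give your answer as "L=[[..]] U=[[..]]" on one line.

  r1 -= 3·r0 → [0,-1,3]
  r2 -= 0·r0 → [0,-2,5]
  r2 -= 2·r1 → [0,0,-1]

L=[[1,0,0],[3,1,0],[0,2,1]] U=[[-2,1,-1],[0,-1,3],[0,0,-1]]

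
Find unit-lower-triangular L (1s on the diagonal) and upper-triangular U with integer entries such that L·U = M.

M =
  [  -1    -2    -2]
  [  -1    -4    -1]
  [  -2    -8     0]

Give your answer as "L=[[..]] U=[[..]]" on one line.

  row1 -= 1·row0 → [0,-2,1]
  row2 -= 2·row0 → [0,-4,4]
  row2 -= 2·row1 → [0,0,2]

L=[[1,0,0],[1,1,0],[2,2,1]] U=[[-1,-2,-2],[0,-2,1],[0,0,2]]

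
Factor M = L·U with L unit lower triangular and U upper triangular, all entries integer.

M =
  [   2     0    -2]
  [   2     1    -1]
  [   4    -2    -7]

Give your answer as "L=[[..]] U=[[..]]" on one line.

L=[[1,0,0],[1,1,0],[2,-2,1]] U=[[2,0,-2],[0,1,1],[0,0,-1]]

  R1 -= 1·R0 → [0,1,1]
  R2 -= 2·R0 → [0,-2,-3]
  R2 -= -2·R1 → [0,0,-1]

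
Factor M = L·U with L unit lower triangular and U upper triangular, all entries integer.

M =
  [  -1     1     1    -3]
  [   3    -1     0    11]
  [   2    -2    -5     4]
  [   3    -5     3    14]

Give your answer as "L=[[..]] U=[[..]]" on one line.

  r1 -= -3·r0 → [0,2,3,2]
  r2 -= -2·r0 → [0,0,-3,-2]
  r3 -= -3·r0 → [0,-2,6,5]
  r2 -= 0·r1 → [0,0,-3,-2]
  r3 -= -1·r1 → [0,0,9,7]
  r3 -= -3·r2 → [0,0,0,1]

L=[[1,0,0,0],[-3,1,0,0],[-2,0,1,0],[-3,-1,-3,1]] U=[[-1,1,1,-3],[0,2,3,2],[0,0,-3,-2],[0,0,0,1]]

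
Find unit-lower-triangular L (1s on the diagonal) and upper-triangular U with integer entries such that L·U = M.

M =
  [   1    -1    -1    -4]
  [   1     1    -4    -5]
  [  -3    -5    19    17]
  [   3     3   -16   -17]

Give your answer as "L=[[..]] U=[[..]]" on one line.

L=[[1,0,0,0],[1,1,0,0],[-3,-4,1,0],[3,3,-1,1]] U=[[1,-1,-1,-4],[0,2,-3,-1],[0,0,4,1],[0,0,0,-1]]

  r1 -= 1·r0 → [0,2,-3,-1]
  r2 -= -3·r0 → [0,-8,16,5]
  r3 -= 3·r0 → [0,6,-13,-5]
  r2 -= -4·r1 → [0,0,4,1]
  r3 -= 3·r1 → [0,0,-4,-2]
  r3 -= -1·r2 → [0,0,0,-1]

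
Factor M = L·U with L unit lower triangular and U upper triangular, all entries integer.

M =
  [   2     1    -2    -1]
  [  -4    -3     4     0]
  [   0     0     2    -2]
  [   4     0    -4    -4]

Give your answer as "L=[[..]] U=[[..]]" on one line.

  R1 -= -2·R0 → [0,-1,0,-2]
  R2 -= 0·R0 → [0,0,2,-2]
  R3 -= 2·R0 → [0,-2,0,-2]
  R2 -= 0·R1 → [0,0,2,-2]
  R3 -= 2·R1 → [0,0,0,2]
  R3 -= 0·R2 → [0,0,0,2]

L=[[1,0,0,0],[-2,1,0,0],[0,0,1,0],[2,2,0,1]] U=[[2,1,-2,-1],[0,-1,0,-2],[0,0,2,-2],[0,0,0,2]]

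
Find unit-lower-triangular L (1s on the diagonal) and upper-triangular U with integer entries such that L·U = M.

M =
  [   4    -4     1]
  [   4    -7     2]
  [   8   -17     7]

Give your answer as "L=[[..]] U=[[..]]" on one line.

  r1 -= 1·r0 → [0,-3,1]
  r2 -= 2·r0 → [0,-9,5]
  r2 -= 3·r1 → [0,0,2]

L=[[1,0,0],[1,1,0],[2,3,1]] U=[[4,-4,1],[0,-3,1],[0,0,2]]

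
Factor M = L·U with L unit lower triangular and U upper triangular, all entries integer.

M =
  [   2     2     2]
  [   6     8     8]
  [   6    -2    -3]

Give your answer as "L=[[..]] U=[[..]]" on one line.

  R1 -= 3·R0 → [0,2,2]
  R2 -= 3·R0 → [0,-8,-9]
  R2 -= -4·R1 → [0,0,-1]

L=[[1,0,0],[3,1,0],[3,-4,1]] U=[[2,2,2],[0,2,2],[0,0,-1]]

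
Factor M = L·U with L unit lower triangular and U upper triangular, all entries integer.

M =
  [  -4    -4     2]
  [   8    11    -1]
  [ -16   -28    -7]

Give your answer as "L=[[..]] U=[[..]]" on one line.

  R1 -= -2·R0 → [0,3,3]
  R2 -= 4·R0 → [0,-12,-15]
  R2 -= -4·R1 → [0,0,-3]

L=[[1,0,0],[-2,1,0],[4,-4,1]] U=[[-4,-4,2],[0,3,3],[0,0,-3]]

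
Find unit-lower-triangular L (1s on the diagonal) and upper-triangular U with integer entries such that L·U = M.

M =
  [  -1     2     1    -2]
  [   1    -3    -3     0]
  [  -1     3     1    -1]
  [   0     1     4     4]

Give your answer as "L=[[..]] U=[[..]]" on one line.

L=[[1,0,0,0],[-1,1,0,0],[1,-1,1,0],[0,-1,-1,1]] U=[[-1,2,1,-2],[0,-1,-2,-2],[0,0,-2,-1],[0,0,0,1]]

  row1 -= -1·row0 → [0,-1,-2,-2]
  row2 -= 1·row0 → [0,1,0,1]
  row3 -= 0·row0 → [0,1,4,4]
  row2 -= -1·row1 → [0,0,-2,-1]
  row3 -= -1·row1 → [0,0,2,2]
  row3 -= -1·row2 → [0,0,0,1]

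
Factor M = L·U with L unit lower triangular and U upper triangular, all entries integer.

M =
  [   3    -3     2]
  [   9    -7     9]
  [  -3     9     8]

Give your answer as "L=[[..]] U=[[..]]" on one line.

L=[[1,0,0],[3,1,0],[-1,3,1]] U=[[3,-3,2],[0,2,3],[0,0,1]]

  R1 -= 3·R0 → [0,2,3]
  R2 -= -1·R0 → [0,6,10]
  R2 -= 3·R1 → [0,0,1]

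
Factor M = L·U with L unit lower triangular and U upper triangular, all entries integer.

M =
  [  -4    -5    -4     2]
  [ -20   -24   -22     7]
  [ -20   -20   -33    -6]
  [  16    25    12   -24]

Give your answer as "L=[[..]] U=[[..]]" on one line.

  R1 -= 5·R0 → [0,1,-2,-3]
  R2 -= 5·R0 → [0,5,-13,-16]
  R3 -= -4·R0 → [0,5,-4,-16]
  R2 -= 5·R1 → [0,0,-3,-1]
  R3 -= 5·R1 → [0,0,6,-1]
  R3 -= -2·R2 → [0,0,0,-3]

L=[[1,0,0,0],[5,1,0,0],[5,5,1,0],[-4,5,-2,1]] U=[[-4,-5,-4,2],[0,1,-2,-3],[0,0,-3,-1],[0,0,0,-3]]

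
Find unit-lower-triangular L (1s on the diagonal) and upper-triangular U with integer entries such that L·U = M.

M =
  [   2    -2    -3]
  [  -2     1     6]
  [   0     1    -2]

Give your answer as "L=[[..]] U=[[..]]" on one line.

  r1 -= -1·r0 → [0,-1,3]
  r2 -= 0·r0 → [0,1,-2]
  r2 -= -1·r1 → [0,0,1]

L=[[1,0,0],[-1,1,0],[0,-1,1]] U=[[2,-2,-3],[0,-1,3],[0,0,1]]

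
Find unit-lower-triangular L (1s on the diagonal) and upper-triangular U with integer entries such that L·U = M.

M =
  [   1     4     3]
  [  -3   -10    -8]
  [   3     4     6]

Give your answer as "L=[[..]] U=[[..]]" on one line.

L=[[1,0,0],[-3,1,0],[3,-4,1]] U=[[1,4,3],[0,2,1],[0,0,1]]

  row1 -= -3·row0 → [0,2,1]
  row2 -= 3·row0 → [0,-8,-3]
  row2 -= -4·row1 → [0,0,1]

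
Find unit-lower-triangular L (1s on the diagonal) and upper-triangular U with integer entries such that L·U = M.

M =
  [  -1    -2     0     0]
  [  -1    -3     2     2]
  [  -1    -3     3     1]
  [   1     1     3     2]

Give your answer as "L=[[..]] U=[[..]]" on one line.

  r1 -= 1·r0 → [0,-1,2,2]
  r2 -= 1·r0 → [0,-1,3,1]
  r3 -= -1·r0 → [0,-1,3,2]
  r2 -= 1·r1 → [0,0,1,-1]
  r3 -= 1·r1 → [0,0,1,0]
  r3 -= 1·r2 → [0,0,0,1]

L=[[1,0,0,0],[1,1,0,0],[1,1,1,0],[-1,1,1,1]] U=[[-1,-2,0,0],[0,-1,2,2],[0,0,1,-1],[0,0,0,1]]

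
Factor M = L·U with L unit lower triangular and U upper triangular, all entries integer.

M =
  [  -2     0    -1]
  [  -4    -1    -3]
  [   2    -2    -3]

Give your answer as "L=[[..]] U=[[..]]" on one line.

L=[[1,0,0],[2,1,0],[-1,2,1]] U=[[-2,0,-1],[0,-1,-1],[0,0,-2]]

  r1 -= 2·r0 → [0,-1,-1]
  r2 -= -1·r0 → [0,-2,-4]
  r2 -= 2·r1 → [0,0,-2]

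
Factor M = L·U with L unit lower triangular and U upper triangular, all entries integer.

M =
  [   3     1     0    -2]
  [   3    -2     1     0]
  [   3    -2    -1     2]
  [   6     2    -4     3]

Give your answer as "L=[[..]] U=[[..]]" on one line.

  r1 -= 1·r0 → [0,-3,1,2]
  r2 -= 1·r0 → [0,-3,-1,4]
  r3 -= 2·r0 → [0,0,-4,7]
  r2 -= 1·r1 → [0,0,-2,2]
  r3 -= 0·r1 → [0,0,-4,7]
  r3 -= 2·r2 → [0,0,0,3]

L=[[1,0,0,0],[1,1,0,0],[1,1,1,0],[2,0,2,1]] U=[[3,1,0,-2],[0,-3,1,2],[0,0,-2,2],[0,0,0,3]]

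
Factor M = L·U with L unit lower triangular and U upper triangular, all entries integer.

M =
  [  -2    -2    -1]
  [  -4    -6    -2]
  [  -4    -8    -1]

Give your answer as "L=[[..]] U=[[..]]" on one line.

  row1 -= 2·row0 → [0,-2,0]
  row2 -= 2·row0 → [0,-4,1]
  row2 -= 2·row1 → [0,0,1]

L=[[1,0,0],[2,1,0],[2,2,1]] U=[[-2,-2,-1],[0,-2,0],[0,0,1]]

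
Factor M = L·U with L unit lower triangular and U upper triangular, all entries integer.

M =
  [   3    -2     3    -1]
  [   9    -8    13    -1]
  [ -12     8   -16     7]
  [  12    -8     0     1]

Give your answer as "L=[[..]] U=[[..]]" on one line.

  r1 -= 3·r0 → [0,-2,4,2]
  r2 -= -4·r0 → [0,0,-4,3]
  r3 -= 4·r0 → [0,0,-12,5]
  r2 -= 0·r1 → [0,0,-4,3]
  r3 -= 0·r1 → [0,0,-12,5]
  r3 -= 3·r2 → [0,0,0,-4]

L=[[1,0,0,0],[3,1,0,0],[-4,0,1,0],[4,0,3,1]] U=[[3,-2,3,-1],[0,-2,4,2],[0,0,-4,3],[0,0,0,-4]]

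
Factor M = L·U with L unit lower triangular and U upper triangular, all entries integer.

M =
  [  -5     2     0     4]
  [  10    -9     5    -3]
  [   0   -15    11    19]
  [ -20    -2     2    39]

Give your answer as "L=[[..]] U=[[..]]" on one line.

L=[[1,0,0,0],[-2,1,0,0],[0,3,1,0],[4,2,2,1]] U=[[-5,2,0,4],[0,-5,5,5],[0,0,-4,4],[0,0,0,5]]

  row1 -= -2·row0 → [0,-5,5,5]
  row2 -= 0·row0 → [0,-15,11,19]
  row3 -= 4·row0 → [0,-10,2,23]
  row2 -= 3·row1 → [0,0,-4,4]
  row3 -= 2·row1 → [0,0,-8,13]
  row3 -= 2·row2 → [0,0,0,5]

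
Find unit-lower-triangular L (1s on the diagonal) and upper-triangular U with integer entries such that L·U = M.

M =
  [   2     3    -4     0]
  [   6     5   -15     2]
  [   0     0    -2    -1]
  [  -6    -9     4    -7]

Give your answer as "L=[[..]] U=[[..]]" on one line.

  r1 -= 3·r0 → [0,-4,-3,2]
  r2 -= 0·r0 → [0,0,-2,-1]
  r3 -= -3·r0 → [0,0,-8,-7]
  r2 -= 0·r1 → [0,0,-2,-1]
  r3 -= 0·r1 → [0,0,-8,-7]
  r3 -= 4·r2 → [0,0,0,-3]

L=[[1,0,0,0],[3,1,0,0],[0,0,1,0],[-3,0,4,1]] U=[[2,3,-4,0],[0,-4,-3,2],[0,0,-2,-1],[0,0,0,-3]]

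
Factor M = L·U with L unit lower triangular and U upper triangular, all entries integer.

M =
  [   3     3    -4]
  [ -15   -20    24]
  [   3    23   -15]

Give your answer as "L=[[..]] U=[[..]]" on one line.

  row1 -= -5·row0 → [0,-5,4]
  row2 -= 1·row0 → [0,20,-11]
  row2 -= -4·row1 → [0,0,5]

L=[[1,0,0],[-5,1,0],[1,-4,1]] U=[[3,3,-4],[0,-5,4],[0,0,5]]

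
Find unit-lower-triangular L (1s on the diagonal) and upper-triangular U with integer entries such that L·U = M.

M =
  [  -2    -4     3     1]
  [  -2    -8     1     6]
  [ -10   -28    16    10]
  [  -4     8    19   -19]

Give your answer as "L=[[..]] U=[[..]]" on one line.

  R1 -= 1·R0 → [0,-4,-2,5]
  R2 -= 5·R0 → [0,-8,1,5]
  R3 -= 2·R0 → [0,16,13,-21]
  R2 -= 2·R1 → [0,0,5,-5]
  R3 -= -4·R1 → [0,0,5,-1]
  R3 -= 1·R2 → [0,0,0,4]

L=[[1,0,0,0],[1,1,0,0],[5,2,1,0],[2,-4,1,1]] U=[[-2,-4,3,1],[0,-4,-2,5],[0,0,5,-5],[0,0,0,4]]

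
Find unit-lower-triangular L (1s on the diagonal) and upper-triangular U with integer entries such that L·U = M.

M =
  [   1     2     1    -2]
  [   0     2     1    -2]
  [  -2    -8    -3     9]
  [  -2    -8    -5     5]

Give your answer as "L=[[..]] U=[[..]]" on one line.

L=[[1,0,0,0],[0,1,0,0],[-2,-2,1,0],[-2,-2,-1,1]] U=[[1,2,1,-2],[0,2,1,-2],[0,0,1,1],[0,0,0,-2]]

  R1 -= 0·R0 → [0,2,1,-2]
  R2 -= -2·R0 → [0,-4,-1,5]
  R3 -= -2·R0 → [0,-4,-3,1]
  R2 -= -2·R1 → [0,0,1,1]
  R3 -= -2·R1 → [0,0,-1,-3]
  R3 -= -1·R2 → [0,0,0,-2]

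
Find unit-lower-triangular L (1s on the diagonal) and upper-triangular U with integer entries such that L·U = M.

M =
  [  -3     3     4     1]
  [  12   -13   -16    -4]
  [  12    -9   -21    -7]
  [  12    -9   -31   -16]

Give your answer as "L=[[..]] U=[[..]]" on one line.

  R1 -= -4·R0 → [0,-1,0,0]
  R2 -= -4·R0 → [0,3,-5,-3]
  R3 -= -4·R0 → [0,3,-15,-12]
  R2 -= -3·R1 → [0,0,-5,-3]
  R3 -= -3·R1 → [0,0,-15,-12]
  R3 -= 3·R2 → [0,0,0,-3]

L=[[1,0,0,0],[-4,1,0,0],[-4,-3,1,0],[-4,-3,3,1]] U=[[-3,3,4,1],[0,-1,0,0],[0,0,-5,-3],[0,0,0,-3]]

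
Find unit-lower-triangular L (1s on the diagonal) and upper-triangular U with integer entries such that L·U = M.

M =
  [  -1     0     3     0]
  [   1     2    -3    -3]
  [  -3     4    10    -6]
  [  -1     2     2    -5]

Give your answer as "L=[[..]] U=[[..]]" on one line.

  R1 -= -1·R0 → [0,2,0,-3]
  R2 -= 3·R0 → [0,4,1,-6]
  R3 -= 1·R0 → [0,2,-1,-5]
  R2 -= 2·R1 → [0,0,1,0]
  R3 -= 1·R1 → [0,0,-1,-2]
  R3 -= -1·R2 → [0,0,0,-2]

L=[[1,0,0,0],[-1,1,0,0],[3,2,1,0],[1,1,-1,1]] U=[[-1,0,3,0],[0,2,0,-3],[0,0,1,0],[0,0,0,-2]]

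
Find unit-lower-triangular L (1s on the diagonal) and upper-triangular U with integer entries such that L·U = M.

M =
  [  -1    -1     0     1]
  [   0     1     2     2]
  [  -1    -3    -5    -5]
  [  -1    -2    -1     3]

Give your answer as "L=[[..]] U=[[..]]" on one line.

  R1 -= 0·R0 → [0,1,2,2]
  R2 -= 1·R0 → [0,-2,-5,-6]
  R3 -= 1·R0 → [0,-1,-1,2]
  R2 -= -2·R1 → [0,0,-1,-2]
  R3 -= -1·R1 → [0,0,1,4]
  R3 -= -1·R2 → [0,0,0,2]

L=[[1,0,0,0],[0,1,0,0],[1,-2,1,0],[1,-1,-1,1]] U=[[-1,-1,0,1],[0,1,2,2],[0,0,-1,-2],[0,0,0,2]]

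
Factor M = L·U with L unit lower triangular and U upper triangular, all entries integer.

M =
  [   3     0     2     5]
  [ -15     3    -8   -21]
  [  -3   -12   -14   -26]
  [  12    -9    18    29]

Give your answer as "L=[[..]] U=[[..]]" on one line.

  row1 -= -5·row0 → [0,3,2,4]
  row2 -= -1·row0 → [0,-12,-12,-21]
  row3 -= 4·row0 → [0,-9,10,9]
  row2 -= -4·row1 → [0,0,-4,-5]
  row3 -= -3·row1 → [0,0,16,21]
  row3 -= -4·row2 → [0,0,0,1]

L=[[1,0,0,0],[-5,1,0,0],[-1,-4,1,0],[4,-3,-4,1]] U=[[3,0,2,5],[0,3,2,4],[0,0,-4,-5],[0,0,0,1]]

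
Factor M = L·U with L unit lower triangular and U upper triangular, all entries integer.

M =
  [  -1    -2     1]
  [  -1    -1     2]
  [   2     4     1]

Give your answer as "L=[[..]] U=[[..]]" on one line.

L=[[1,0,0],[1,1,0],[-2,0,1]] U=[[-1,-2,1],[0,1,1],[0,0,3]]

  row1 -= 1·row0 → [0,1,1]
  row2 -= -2·row0 → [0,0,3]
  row2 -= 0·row1 → [0,0,3]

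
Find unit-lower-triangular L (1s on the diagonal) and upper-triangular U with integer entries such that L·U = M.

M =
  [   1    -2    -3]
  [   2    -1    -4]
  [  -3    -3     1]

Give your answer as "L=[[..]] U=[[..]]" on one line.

  row1 -= 2·row0 → [0,3,2]
  row2 -= -3·row0 → [0,-9,-8]
  row2 -= -3·row1 → [0,0,-2]

L=[[1,0,0],[2,1,0],[-3,-3,1]] U=[[1,-2,-3],[0,3,2],[0,0,-2]]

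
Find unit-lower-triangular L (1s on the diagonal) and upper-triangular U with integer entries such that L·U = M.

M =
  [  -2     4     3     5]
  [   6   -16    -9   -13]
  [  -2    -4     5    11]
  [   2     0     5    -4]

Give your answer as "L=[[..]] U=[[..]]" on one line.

  row1 -= -3·row0 → [0,-4,0,2]
  row2 -= 1·row0 → [0,-8,2,6]
  row3 -= -1·row0 → [0,4,8,1]
  row2 -= 2·row1 → [0,0,2,2]
  row3 -= -1·row1 → [0,0,8,3]
  row3 -= 4·row2 → [0,0,0,-5]

L=[[1,0,0,0],[-3,1,0,0],[1,2,1,0],[-1,-1,4,1]] U=[[-2,4,3,5],[0,-4,0,2],[0,0,2,2],[0,0,0,-5]]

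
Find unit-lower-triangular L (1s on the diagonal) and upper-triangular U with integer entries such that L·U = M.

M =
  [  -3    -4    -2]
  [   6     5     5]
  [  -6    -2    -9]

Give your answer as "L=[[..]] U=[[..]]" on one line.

  r1 -= -2·r0 → [0,-3,1]
  r2 -= 2·r0 → [0,6,-5]
  r2 -= -2·r1 → [0,0,-3]

L=[[1,0,0],[-2,1,0],[2,-2,1]] U=[[-3,-4,-2],[0,-3,1],[0,0,-3]]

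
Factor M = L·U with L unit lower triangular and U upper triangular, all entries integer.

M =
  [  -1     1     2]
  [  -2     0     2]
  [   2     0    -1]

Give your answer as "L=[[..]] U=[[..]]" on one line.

L=[[1,0,0],[2,1,0],[-2,-1,1]] U=[[-1,1,2],[0,-2,-2],[0,0,1]]

  row1 -= 2·row0 → [0,-2,-2]
  row2 -= -2·row0 → [0,2,3]
  row2 -= -1·row1 → [0,0,1]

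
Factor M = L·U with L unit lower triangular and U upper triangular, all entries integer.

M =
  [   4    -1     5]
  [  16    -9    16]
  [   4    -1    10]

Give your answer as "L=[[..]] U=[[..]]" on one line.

L=[[1,0,0],[4,1,0],[1,0,1]] U=[[4,-1,5],[0,-5,-4],[0,0,5]]

  r1 -= 4·r0 → [0,-5,-4]
  r2 -= 1·r0 → [0,0,5]
  r2 -= 0·r1 → [0,0,5]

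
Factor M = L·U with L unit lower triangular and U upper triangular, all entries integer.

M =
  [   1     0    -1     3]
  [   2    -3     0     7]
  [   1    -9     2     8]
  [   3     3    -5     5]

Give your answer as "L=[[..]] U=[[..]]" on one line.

  r1 -= 2·r0 → [0,-3,2,1]
  r2 -= 1·r0 → [0,-9,3,5]
  r3 -= 3·r0 → [0,3,-2,-4]
  r2 -= 3·r1 → [0,0,-3,2]
  r3 -= -1·r1 → [0,0,0,-3]
  r3 -= 0·r2 → [0,0,0,-3]

L=[[1,0,0,0],[2,1,0,0],[1,3,1,0],[3,-1,0,1]] U=[[1,0,-1,3],[0,-3,2,1],[0,0,-3,2],[0,0,0,-3]]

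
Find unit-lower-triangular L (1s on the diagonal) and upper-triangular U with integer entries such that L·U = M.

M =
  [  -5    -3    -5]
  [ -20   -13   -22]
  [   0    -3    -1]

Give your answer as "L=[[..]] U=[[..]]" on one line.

L=[[1,0,0],[4,1,0],[0,3,1]] U=[[-5,-3,-5],[0,-1,-2],[0,0,5]]

  R1 -= 4·R0 → [0,-1,-2]
  R2 -= 0·R0 → [0,-3,-1]
  R2 -= 3·R1 → [0,0,5]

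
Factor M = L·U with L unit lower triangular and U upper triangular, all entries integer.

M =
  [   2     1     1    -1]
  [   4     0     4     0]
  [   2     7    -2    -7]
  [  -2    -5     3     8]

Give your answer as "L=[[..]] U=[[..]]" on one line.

L=[[1,0,0,0],[2,1,0,0],[1,-3,1,0],[-1,2,0,1]] U=[[2,1,1,-1],[0,-2,2,2],[0,0,3,0],[0,0,0,3]]

  row1 -= 2·row0 → [0,-2,2,2]
  row2 -= 1·row0 → [0,6,-3,-6]
  row3 -= -1·row0 → [0,-4,4,7]
  row2 -= -3·row1 → [0,0,3,0]
  row3 -= 2·row1 → [0,0,0,3]
  row3 -= 0·row2 → [0,0,0,3]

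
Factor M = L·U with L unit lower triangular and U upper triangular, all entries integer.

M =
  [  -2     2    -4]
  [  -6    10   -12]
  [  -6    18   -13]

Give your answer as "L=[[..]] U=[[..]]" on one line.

  R1 -= 3·R0 → [0,4,0]
  R2 -= 3·R0 → [0,12,-1]
  R2 -= 3·R1 → [0,0,-1]

L=[[1,0,0],[3,1,0],[3,3,1]] U=[[-2,2,-4],[0,4,0],[0,0,-1]]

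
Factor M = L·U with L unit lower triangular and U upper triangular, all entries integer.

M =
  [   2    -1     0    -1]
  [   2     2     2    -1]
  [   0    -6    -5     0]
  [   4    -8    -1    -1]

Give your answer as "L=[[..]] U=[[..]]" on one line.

L=[[1,0,0,0],[1,1,0,0],[0,-2,1,0],[2,-2,-3,1]] U=[[2,-1,0,-1],[0,3,2,0],[0,0,-1,0],[0,0,0,1]]

  R1 -= 1·R0 → [0,3,2,0]
  R2 -= 0·R0 → [0,-6,-5,0]
  R3 -= 2·R0 → [0,-6,-1,1]
  R2 -= -2·R1 → [0,0,-1,0]
  R3 -= -2·R1 → [0,0,3,1]
  R3 -= -3·R2 → [0,0,0,1]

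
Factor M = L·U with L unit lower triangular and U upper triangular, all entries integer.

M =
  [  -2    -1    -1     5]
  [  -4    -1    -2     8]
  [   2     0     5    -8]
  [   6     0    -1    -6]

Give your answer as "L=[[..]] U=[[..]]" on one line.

  R1 -= 2·R0 → [0,1,0,-2]
  R2 -= -1·R0 → [0,-1,4,-3]
  R3 -= -3·R0 → [0,-3,-4,9]
  R2 -= -1·R1 → [0,0,4,-5]
  R3 -= -3·R1 → [0,0,-4,3]
  R3 -= -1·R2 → [0,0,0,-2]

L=[[1,0,0,0],[2,1,0,0],[-1,-1,1,0],[-3,-3,-1,1]] U=[[-2,-1,-1,5],[0,1,0,-2],[0,0,4,-5],[0,0,0,-2]]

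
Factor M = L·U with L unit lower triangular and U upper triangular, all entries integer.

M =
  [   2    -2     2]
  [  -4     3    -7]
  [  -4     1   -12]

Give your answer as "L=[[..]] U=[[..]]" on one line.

L=[[1,0,0],[-2,1,0],[-2,3,1]] U=[[2,-2,2],[0,-1,-3],[0,0,1]]

  R1 -= -2·R0 → [0,-1,-3]
  R2 -= -2·R0 → [0,-3,-8]
  R2 -= 3·R1 → [0,0,1]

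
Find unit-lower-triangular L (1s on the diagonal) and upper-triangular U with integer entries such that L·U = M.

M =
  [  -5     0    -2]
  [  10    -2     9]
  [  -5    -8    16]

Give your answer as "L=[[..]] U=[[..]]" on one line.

L=[[1,0,0],[-2,1,0],[1,4,1]] U=[[-5,0,-2],[0,-2,5],[0,0,-2]]

  row1 -= -2·row0 → [0,-2,5]
  row2 -= 1·row0 → [0,-8,18]
  row2 -= 4·row1 → [0,0,-2]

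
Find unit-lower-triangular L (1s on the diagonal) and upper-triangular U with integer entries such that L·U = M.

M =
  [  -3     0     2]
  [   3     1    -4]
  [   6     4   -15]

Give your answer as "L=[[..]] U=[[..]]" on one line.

  r1 -= -1·r0 → [0,1,-2]
  r2 -= -2·r0 → [0,4,-11]
  r2 -= 4·r1 → [0,0,-3]

L=[[1,0,0],[-1,1,0],[-2,4,1]] U=[[-3,0,2],[0,1,-2],[0,0,-3]]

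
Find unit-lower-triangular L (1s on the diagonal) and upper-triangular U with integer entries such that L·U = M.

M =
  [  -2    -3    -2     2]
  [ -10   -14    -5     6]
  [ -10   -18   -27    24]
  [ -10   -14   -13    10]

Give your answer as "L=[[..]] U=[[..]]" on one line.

L=[[1,0,0,0],[5,1,0,0],[5,-3,1,0],[5,1,4,1]] U=[[-2,-3,-2,2],[0,1,5,-4],[0,0,-2,2],[0,0,0,-4]]

  R1 -= 5·R0 → [0,1,5,-4]
  R2 -= 5·R0 → [0,-3,-17,14]
  R3 -= 5·R0 → [0,1,-3,0]
  R2 -= -3·R1 → [0,0,-2,2]
  R3 -= 1·R1 → [0,0,-8,4]
  R3 -= 4·R2 → [0,0,0,-4]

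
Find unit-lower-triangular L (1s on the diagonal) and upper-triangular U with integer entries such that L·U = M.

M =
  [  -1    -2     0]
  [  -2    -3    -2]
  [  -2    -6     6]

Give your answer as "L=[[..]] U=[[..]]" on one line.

L=[[1,0,0],[2,1,0],[2,-2,1]] U=[[-1,-2,0],[0,1,-2],[0,0,2]]

  R1 -= 2·R0 → [0,1,-2]
  R2 -= 2·R0 → [0,-2,6]
  R2 -= -2·R1 → [0,0,2]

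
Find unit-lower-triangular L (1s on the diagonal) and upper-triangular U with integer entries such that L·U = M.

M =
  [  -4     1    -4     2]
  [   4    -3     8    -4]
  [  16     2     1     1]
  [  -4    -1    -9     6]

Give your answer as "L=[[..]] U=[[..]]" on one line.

  r1 -= -1·r0 → [0,-2,4,-2]
  r2 -= -4·r0 → [0,6,-15,9]
  r3 -= 1·r0 → [0,-2,-5,4]
  r2 -= -3·r1 → [0,0,-3,3]
  r3 -= 1·r1 → [0,0,-9,6]
  r3 -= 3·r2 → [0,0,0,-3]

L=[[1,0,0,0],[-1,1,0,0],[-4,-3,1,0],[1,1,3,1]] U=[[-4,1,-4,2],[0,-2,4,-2],[0,0,-3,3],[0,0,0,-3]]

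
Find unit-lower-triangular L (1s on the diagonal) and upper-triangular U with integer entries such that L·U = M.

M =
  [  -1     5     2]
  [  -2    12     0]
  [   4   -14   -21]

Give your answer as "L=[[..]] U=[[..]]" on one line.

  r1 -= 2·r0 → [0,2,-4]
  r2 -= -4·r0 → [0,6,-13]
  r2 -= 3·r1 → [0,0,-1]

L=[[1,0,0],[2,1,0],[-4,3,1]] U=[[-1,5,2],[0,2,-4],[0,0,-1]]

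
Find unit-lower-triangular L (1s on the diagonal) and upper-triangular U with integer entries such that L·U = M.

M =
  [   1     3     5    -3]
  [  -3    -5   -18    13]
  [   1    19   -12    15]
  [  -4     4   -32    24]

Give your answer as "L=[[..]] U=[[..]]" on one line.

L=[[1,0,0,0],[-3,1,0,0],[1,4,1,0],[-4,4,0,1]] U=[[1,3,5,-3],[0,4,-3,4],[0,0,-5,2],[0,0,0,-4]]

  R1 -= -3·R0 → [0,4,-3,4]
  R2 -= 1·R0 → [0,16,-17,18]
  R3 -= -4·R0 → [0,16,-12,12]
  R2 -= 4·R1 → [0,0,-5,2]
  R3 -= 4·R1 → [0,0,0,-4]
  R3 -= 0·R2 → [0,0,0,-4]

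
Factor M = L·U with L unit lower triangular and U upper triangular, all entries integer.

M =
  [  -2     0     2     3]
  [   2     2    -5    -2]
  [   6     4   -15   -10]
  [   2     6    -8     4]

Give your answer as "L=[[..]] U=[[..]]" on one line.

L=[[1,0,0,0],[-1,1,0,0],[-3,2,1,0],[-1,3,-1,1]] U=[[-2,0,2,3],[0,2,-3,1],[0,0,-3,-3],[0,0,0,1]]

  row1 -= -1·row0 → [0,2,-3,1]
  row2 -= -3·row0 → [0,4,-9,-1]
  row3 -= -1·row0 → [0,6,-6,7]
  row2 -= 2·row1 → [0,0,-3,-3]
  row3 -= 3·row1 → [0,0,3,4]
  row3 -= -1·row2 → [0,0,0,1]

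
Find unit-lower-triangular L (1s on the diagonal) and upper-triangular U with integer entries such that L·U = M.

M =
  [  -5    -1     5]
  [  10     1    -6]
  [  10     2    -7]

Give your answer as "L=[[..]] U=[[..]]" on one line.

  r1 -= -2·r0 → [0,-1,4]
  r2 -= -2·r0 → [0,0,3]
  r2 -= 0·r1 → [0,0,3]

L=[[1,0,0],[-2,1,0],[-2,0,1]] U=[[-5,-1,5],[0,-1,4],[0,0,3]]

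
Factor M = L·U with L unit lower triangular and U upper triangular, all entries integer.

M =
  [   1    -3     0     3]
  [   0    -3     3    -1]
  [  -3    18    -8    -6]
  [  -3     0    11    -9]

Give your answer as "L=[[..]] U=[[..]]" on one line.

  R1 -= 0·R0 → [0,-3,3,-1]
  R2 -= -3·R0 → [0,9,-8,3]
  R3 -= -3·R0 → [0,-9,11,0]
  R2 -= -3·R1 → [0,0,1,0]
  R3 -= 3·R1 → [0,0,2,3]
  R3 -= 2·R2 → [0,0,0,3]

L=[[1,0,0,0],[0,1,0,0],[-3,-3,1,0],[-3,3,2,1]] U=[[1,-3,0,3],[0,-3,3,-1],[0,0,1,0],[0,0,0,3]]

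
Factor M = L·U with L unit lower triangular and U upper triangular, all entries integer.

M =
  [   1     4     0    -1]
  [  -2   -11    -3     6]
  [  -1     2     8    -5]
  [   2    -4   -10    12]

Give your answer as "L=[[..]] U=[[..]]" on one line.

  r1 -= -2·r0 → [0,-3,-3,4]
  r2 -= -1·r0 → [0,6,8,-6]
  r3 -= 2·r0 → [0,-12,-10,14]
  r2 -= -2·r1 → [0,0,2,2]
  r3 -= 4·r1 → [0,0,2,-2]
  r3 -= 1·r2 → [0,0,0,-4]

L=[[1,0,0,0],[-2,1,0,0],[-1,-2,1,0],[2,4,1,1]] U=[[1,4,0,-1],[0,-3,-3,4],[0,0,2,2],[0,0,0,-4]]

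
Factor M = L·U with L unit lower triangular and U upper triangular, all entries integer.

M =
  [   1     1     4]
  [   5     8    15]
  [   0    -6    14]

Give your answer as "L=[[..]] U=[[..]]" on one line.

  R1 -= 5·R0 → [0,3,-5]
  R2 -= 0·R0 → [0,-6,14]
  R2 -= -2·R1 → [0,0,4]

L=[[1,0,0],[5,1,0],[0,-2,1]] U=[[1,1,4],[0,3,-5],[0,0,4]]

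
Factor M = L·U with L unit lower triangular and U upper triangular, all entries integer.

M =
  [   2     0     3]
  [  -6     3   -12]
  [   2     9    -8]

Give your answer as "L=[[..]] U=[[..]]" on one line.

  R1 -= -3·R0 → [0,3,-3]
  R2 -= 1·R0 → [0,9,-11]
  R2 -= 3·R1 → [0,0,-2]

L=[[1,0,0],[-3,1,0],[1,3,1]] U=[[2,0,3],[0,3,-3],[0,0,-2]]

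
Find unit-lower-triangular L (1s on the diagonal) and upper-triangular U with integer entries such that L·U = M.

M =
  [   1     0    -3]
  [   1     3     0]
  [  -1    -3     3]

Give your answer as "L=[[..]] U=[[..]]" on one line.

  row1 -= 1·row0 → [0,3,3]
  row2 -= -1·row0 → [0,-3,0]
  row2 -= -1·row1 → [0,0,3]

L=[[1,0,0],[1,1,0],[-1,-1,1]] U=[[1,0,-3],[0,3,3],[0,0,3]]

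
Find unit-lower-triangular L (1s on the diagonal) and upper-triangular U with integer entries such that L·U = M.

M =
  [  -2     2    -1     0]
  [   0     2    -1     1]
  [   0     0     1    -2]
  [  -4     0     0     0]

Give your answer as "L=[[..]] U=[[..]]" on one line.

L=[[1,0,0,0],[0,1,0,0],[0,0,1,0],[2,-2,0,1]] U=[[-2,2,-1,0],[0,2,-1,1],[0,0,1,-2],[0,0,0,2]]

  row1 -= 0·row0 → [0,2,-1,1]
  row2 -= 0·row0 → [0,0,1,-2]
  row3 -= 2·row0 → [0,-4,2,0]
  row2 -= 0·row1 → [0,0,1,-2]
  row3 -= -2·row1 → [0,0,0,2]
  row3 -= 0·row2 → [0,0,0,2]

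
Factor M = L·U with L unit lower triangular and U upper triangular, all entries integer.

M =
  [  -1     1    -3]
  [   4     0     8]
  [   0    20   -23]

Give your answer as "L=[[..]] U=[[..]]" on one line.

  r1 -= -4·r0 → [0,4,-4]
  r2 -= 0·r0 → [0,20,-23]
  r2 -= 5·r1 → [0,0,-3]

L=[[1,0,0],[-4,1,0],[0,5,1]] U=[[-1,1,-3],[0,4,-4],[0,0,-3]]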